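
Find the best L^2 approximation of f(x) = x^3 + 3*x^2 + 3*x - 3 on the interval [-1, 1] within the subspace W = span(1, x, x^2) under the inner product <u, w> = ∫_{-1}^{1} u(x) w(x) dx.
g(x) = 3*x^2 + 18*x/5 - 3

The best approximation g ∈ W is the orthogonal projection of f onto W. Writing g = a_0 + a_1 x + a_2 x^2, the coefficients solve the normal equations G · a = b where
  G_{ij} = <φ_i, φ_j> and b_i = <f, φ_i>, with φ_0 = 1, φ_1 = x, φ_2 = x^2.
G =
  [2, 0, 2/3]
  [0, 2/3, 0]
  [2/3, 0, 2/5],
b = (-4, 12/5, -4/5).
Solving gives a_0 = -3, a_1 = 18/5, a_2 = 3, so
  g(x) = 3*x^2 + 18*x/5 - 3.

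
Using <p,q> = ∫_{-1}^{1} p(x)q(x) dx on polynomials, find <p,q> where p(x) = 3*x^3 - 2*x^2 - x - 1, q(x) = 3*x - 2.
<p,q> = 124/15

Expand the product: p(x)·q(x) = 9*x^4 - 12*x^3 + x^2 - x + 2.
∫_{-1}^{1} of each monomial x^k gives [2/(k+1) if k even, 0 if k odd]. Integrating term-by-term (or equivalently evaluating the antiderivative F(x) = 9*x^5/5 - 3*x^4 + x^3/3 - x^2/2 + 2*x at the endpoints):
  F(1) − F(−1) = 19/30 − (-229/30) = 124/15.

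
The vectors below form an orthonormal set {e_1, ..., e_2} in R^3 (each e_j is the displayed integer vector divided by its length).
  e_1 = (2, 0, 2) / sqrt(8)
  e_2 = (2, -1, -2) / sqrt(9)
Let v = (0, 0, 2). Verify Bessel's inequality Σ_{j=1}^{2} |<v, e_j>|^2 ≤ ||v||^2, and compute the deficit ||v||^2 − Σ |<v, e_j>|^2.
Σ |<v, e_j>|^2 = 34/9; ||v||^2 = 4; deficit = 2/9

Write each e_j = u_j / sqrt(<u_j, u_j>) where u_j is the displayed integer vector. Then <v, e_j> = <v, u_j> / sqrt(<u_j, u_j>), so |<v, e_j>|^2 = <v, u_j>^2 / <u_j, u_j>.
Coefficients: <v, e_1> = 4/sqrt(8), <v, e_2> = -4/sqrt(9).
Square and sum: Σ |<v, e_j>|^2 = 34/9.
Compute ||v||^2 = v·v = 4.
Deficit = 4 − 34/9 = 2/9 ≥ 0, confirming Bessel's inequality. (The deficit equals ||v − Σ <v,e_j> e_j||^2, the squared distance from v to span{e_j}.)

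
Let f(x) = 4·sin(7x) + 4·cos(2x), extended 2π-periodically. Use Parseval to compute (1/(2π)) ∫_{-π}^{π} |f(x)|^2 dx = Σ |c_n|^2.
Σ |c_n|^2 = 16

Expand |f|^2 and use orthogonality of {sin(nx), cos(mx)} on [-π, π]:
  ∫_{-π}^{π} sin(nx)^2 dx = π, ∫ cos(mx)^2 dx = π, and cross terms integrate to 0.
So ∫_{-π}^{π} f(x)^2 dx = 4^2 · π + 4^2 · π = (16 + 16)π.
Divide by 2π: (16 + 16)/2 = 16.
By Parseval, this equals Σ |c_n|^2.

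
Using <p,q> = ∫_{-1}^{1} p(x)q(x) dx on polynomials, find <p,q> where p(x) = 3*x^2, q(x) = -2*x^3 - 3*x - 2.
<p,q> = -4

Expand the product: p(x)·q(x) = -6*x^5 - 9*x^3 - 6*x^2.
∫_{-1}^{1} of each monomial x^k gives [2/(k+1) if k even, 0 if k odd]. Integrating term-by-term (or equivalently evaluating the antiderivative F(x) = -x^6 - 9*x^4/4 - 2*x^3 at the endpoints):
  F(1) − F(−1) = -21/4 − (-5/4) = -4.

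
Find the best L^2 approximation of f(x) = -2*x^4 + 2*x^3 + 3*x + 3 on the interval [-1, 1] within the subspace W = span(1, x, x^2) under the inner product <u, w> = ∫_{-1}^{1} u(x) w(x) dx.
g(x) = -12*x^2/7 + 21*x/5 + 111/35

The best approximation g ∈ W is the orthogonal projection of f onto W. Writing g = a_0 + a_1 x + a_2 x^2, the coefficients solve the normal equations G · a = b where
  G_{ij} = <φ_i, φ_j> and b_i = <f, φ_i>, with φ_0 = 1, φ_1 = x, φ_2 = x^2.
G =
  [2, 0, 2/3]
  [0, 2/3, 0]
  [2/3, 0, 2/5],
b = (26/5, 14/5, 10/7).
Solving gives a_0 = 111/35, a_1 = 21/5, a_2 = -12/7, so
  g(x) = -12*x^2/7 + 21*x/5 + 111/35.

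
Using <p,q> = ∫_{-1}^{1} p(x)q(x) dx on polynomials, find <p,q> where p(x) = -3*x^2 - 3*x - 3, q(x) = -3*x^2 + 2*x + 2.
<p,q> = -52/5

Expand the product: p(x)·q(x) = 9*x^4 + 3*x^3 - 3*x^2 - 12*x - 6.
∫_{-1}^{1} of each monomial x^k gives [2/(k+1) if k even, 0 if k odd]. Integrating term-by-term (or equivalently evaluating the antiderivative F(x) = 9*x^5/5 + 3*x^4/4 - x^3 - 6*x^2 - 6*x at the endpoints):
  F(1) − F(−1) = -209/20 − (-1/20) = -52/5.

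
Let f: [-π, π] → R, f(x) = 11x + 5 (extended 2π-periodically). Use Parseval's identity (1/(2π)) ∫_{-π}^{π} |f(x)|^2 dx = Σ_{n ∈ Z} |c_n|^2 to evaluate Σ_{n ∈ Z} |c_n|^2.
Σ |c_n|^2 = 121π^2/3 + 25

Expand and integrate term by term over [-π, π]:
  ∫ (11x)^2 dx = 121·(2π^3/3); ∫ 2·11·(5)·x dx = 0 (odd integrand); ∫ 5^2 dx = 25·2π.
So (1/(2π)) ∫_{-π}^{π} (11x + 5)^2 dx = 121π^2/3 + 25 = 121π^2/3 + 25.
Parseval ⇒ Σ |c_n|^2 = 121π^2/3 + 25.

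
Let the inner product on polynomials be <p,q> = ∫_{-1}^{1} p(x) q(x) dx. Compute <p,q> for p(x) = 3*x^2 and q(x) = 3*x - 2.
<p,q> = -4

Expand the product: p(x)·q(x) = 9*x^3 - 6*x^2.
∫_{-1}^{1} of each monomial x^k gives [2/(k+1) if k even, 0 if k odd]. Integrating term-by-term (or equivalently evaluating the antiderivative F(x) = 9*x^4/4 - 2*x^3 at the endpoints):
  F(1) − F(−1) = 1/4 − (17/4) = -4.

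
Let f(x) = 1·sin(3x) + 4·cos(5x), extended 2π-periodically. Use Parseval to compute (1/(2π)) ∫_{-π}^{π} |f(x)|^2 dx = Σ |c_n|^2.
Σ |c_n|^2 = 17/2

Expand |f|^2 and use orthogonality of {sin(nx), cos(mx)} on [-π, π]:
  ∫_{-π}^{π} sin(nx)^2 dx = π, ∫ cos(mx)^2 dx = π, and cross terms integrate to 0.
So ∫_{-π}^{π} f(x)^2 dx = 1^2 · π + 4^2 · π = (1 + 16)π.
Divide by 2π: (1 + 16)/2 = 17/2.
By Parseval, this equals Σ |c_n|^2.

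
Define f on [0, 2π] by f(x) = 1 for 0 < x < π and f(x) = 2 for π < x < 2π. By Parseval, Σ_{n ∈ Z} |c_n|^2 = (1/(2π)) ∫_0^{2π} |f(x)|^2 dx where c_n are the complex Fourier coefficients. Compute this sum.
Σ |c_n|^2 = 5/2

Parseval equates the L^2 energy of f (normalised by 1/(2π)) with the ℓ^2 sum of its Fourier coefficients: (1/(2π)) ∫_0^{2π} |f|^2 = Σ |c_n|^2.
Compute the left side: (1/(2π)) [∫_0^π 1^2 dx + ∫_π^{2π} 2^2 dx] = (1/(2π)) · (1π + 4π) = (1 + 4)/2 = 5/2.
So Σ_{n ∈ Z} |c_n|^2 = 5/2.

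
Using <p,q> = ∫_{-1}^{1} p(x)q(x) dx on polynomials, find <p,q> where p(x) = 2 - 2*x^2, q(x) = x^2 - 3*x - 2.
<p,q> = -24/5

Expand the product: p(x)·q(x) = -2*x^4 + 6*x^3 + 6*x^2 - 6*x - 4.
∫_{-1}^{1} of each monomial x^k gives [2/(k+1) if k even, 0 if k odd]. Integrating term-by-term (or equivalently evaluating the antiderivative F(x) = -2*x^5/5 + 3*x^4/2 + 2*x^3 - 3*x^2 - 4*x at the endpoints):
  F(1) − F(−1) = -39/10 − (9/10) = -24/5.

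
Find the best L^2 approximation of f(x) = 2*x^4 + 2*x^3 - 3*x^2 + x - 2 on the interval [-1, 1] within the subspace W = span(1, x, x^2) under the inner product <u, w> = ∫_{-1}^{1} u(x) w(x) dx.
g(x) = -9*x^2/7 + 11*x/5 - 76/35

The best approximation g ∈ W is the orthogonal projection of f onto W. Writing g = a_0 + a_1 x + a_2 x^2, the coefficients solve the normal equations G · a = b where
  G_{ij} = <φ_i, φ_j> and b_i = <f, φ_i>, with φ_0 = 1, φ_1 = x, φ_2 = x^2.
G =
  [2, 0, 2/3]
  [0, 2/3, 0]
  [2/3, 0, 2/5],
b = (-26/5, 22/15, -206/105).
Solving gives a_0 = -76/35, a_1 = 11/5, a_2 = -9/7, so
  g(x) = -9*x^2/7 + 11*x/5 - 76/35.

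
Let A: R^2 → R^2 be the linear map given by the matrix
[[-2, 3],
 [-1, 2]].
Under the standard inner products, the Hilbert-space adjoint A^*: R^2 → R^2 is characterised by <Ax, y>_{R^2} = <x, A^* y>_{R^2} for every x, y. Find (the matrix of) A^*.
A^* = A^T =
[[-2, -1],
 [3, 2]]

For real matrices with standard dot products, the defining identity <Ax, y> = <x, A^* y> gives (Ax)^T y = x^T (A^*) y, i.e. x^T A^T y = x^T (A^*) y. Since this holds for all x, y, we must have A^* = A^T. Therefore
A^* =
[[-2, -1],
 [3, 2]].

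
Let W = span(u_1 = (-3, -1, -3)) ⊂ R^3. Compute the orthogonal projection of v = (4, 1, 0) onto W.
proj_W(v) = (39/19, 13/19, 39/19)

Set up U = [u_1 | ... | u_1] ∈ R^(3×1). The projector onto W = col(U) is P = U (U^T U)^(-1) U^T.
Compute U^T U =
  [19],
and U^T v = (-13).
Solve U^T U · c = U^T v for the coefficients: c = (-13/19). The projection is proj_W(v) = U c.
Check: (v - proj_W(v)) · u_1 = 0  (should be 0).
Result: proj_W(v) = (39/19, 13/19, 39/19).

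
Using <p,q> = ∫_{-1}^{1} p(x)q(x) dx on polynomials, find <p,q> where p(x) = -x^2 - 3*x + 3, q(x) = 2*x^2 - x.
<p,q> = 26/5

Expand the product: p(x)·q(x) = -2*x^4 - 5*x^3 + 9*x^2 - 3*x.
∫_{-1}^{1} of each monomial x^k gives [2/(k+1) if k even, 0 if k odd]. Integrating term-by-term (or equivalently evaluating the antiderivative F(x) = -2*x^5/5 - 5*x^4/4 + 3*x^3 - 3*x^2/2 at the endpoints):
  F(1) − F(−1) = -3/20 − (-107/20) = 26/5.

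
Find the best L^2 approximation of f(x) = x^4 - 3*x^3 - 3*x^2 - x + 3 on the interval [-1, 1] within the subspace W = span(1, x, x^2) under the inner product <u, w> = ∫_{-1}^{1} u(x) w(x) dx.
g(x) = -15*x^2/7 - 14*x/5 + 102/35

The best approximation g ∈ W is the orthogonal projection of f onto W. Writing g = a_0 + a_1 x + a_2 x^2, the coefficients solve the normal equations G · a = b where
  G_{ij} = <φ_i, φ_j> and b_i = <f, φ_i>, with φ_0 = 1, φ_1 = x, φ_2 = x^2.
G =
  [2, 0, 2/3]
  [0, 2/3, 0]
  [2/3, 0, 2/5],
b = (22/5, -28/15, 38/35).
Solving gives a_0 = 102/35, a_1 = -14/5, a_2 = -15/7, so
  g(x) = -15*x^2/7 - 14*x/5 + 102/35.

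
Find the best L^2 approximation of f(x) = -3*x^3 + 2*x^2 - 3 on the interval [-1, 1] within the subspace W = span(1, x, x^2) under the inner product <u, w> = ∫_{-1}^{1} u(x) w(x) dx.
g(x) = 2*x^2 - 9*x/5 - 3

The best approximation g ∈ W is the orthogonal projection of f onto W. Writing g = a_0 + a_1 x + a_2 x^2, the coefficients solve the normal equations G · a = b where
  G_{ij} = <φ_i, φ_j> and b_i = <f, φ_i>, with φ_0 = 1, φ_1 = x, φ_2 = x^2.
G =
  [2, 0, 2/3]
  [0, 2/3, 0]
  [2/3, 0, 2/5],
b = (-14/3, -6/5, -6/5).
Solving gives a_0 = -3, a_1 = -9/5, a_2 = 2, so
  g(x) = 2*x^2 - 9*x/5 - 3.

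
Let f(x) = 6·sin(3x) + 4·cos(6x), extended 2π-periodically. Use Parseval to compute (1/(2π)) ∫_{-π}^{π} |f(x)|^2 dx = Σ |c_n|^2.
Σ |c_n|^2 = 26

Expand |f|^2 and use orthogonality of {sin(nx), cos(mx)} on [-π, π]:
  ∫_{-π}^{π} sin(nx)^2 dx = π, ∫ cos(mx)^2 dx = π, and cross terms integrate to 0.
So ∫_{-π}^{π} f(x)^2 dx = 6^2 · π + 4^2 · π = (36 + 16)π.
Divide by 2π: (36 + 16)/2 = 26.
By Parseval, this equals Σ |c_n|^2.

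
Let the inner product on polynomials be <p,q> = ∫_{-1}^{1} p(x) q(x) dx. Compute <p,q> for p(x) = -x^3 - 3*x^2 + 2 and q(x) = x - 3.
<p,q> = -32/5

Expand the product: p(x)·q(x) = -x^4 + 9*x^2 + 2*x - 6.
∫_{-1}^{1} of each monomial x^k gives [2/(k+1) if k even, 0 if k odd]. Integrating term-by-term (or equivalently evaluating the antiderivative F(x) = -x^5/5 + 3*x^3 + x^2 - 6*x at the endpoints):
  F(1) − F(−1) = -11/5 − (21/5) = -32/5.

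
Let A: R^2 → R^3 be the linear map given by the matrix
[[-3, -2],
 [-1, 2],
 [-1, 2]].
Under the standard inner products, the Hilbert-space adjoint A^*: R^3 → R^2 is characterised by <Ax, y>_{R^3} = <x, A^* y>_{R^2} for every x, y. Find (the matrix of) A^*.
A^* = A^T =
[[-3, -1, -1],
 [-2, 2, 2]]

For real matrices with standard dot products, the defining identity <Ax, y> = <x, A^* y> gives (Ax)^T y = x^T (A^*) y, i.e. x^T A^T y = x^T (A^*) y. Since this holds for all x, y, we must have A^* = A^T. Therefore
A^* =
[[-3, -1, -1],
 [-2, 2, 2]].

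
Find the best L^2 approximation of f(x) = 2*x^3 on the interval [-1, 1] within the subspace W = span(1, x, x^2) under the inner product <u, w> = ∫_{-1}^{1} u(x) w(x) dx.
g(x) = 6*x/5

The best approximation g ∈ W is the orthogonal projection of f onto W. Writing g = a_0 + a_1 x + a_2 x^2, the coefficients solve the normal equations G · a = b where
  G_{ij} = <φ_i, φ_j> and b_i = <f, φ_i>, with φ_0 = 1, φ_1 = x, φ_2 = x^2.
G =
  [2, 0, 2/3]
  [0, 2/3, 0]
  [2/3, 0, 2/5],
b = (0, 4/5, 0).
Solving gives a_0 = 0, a_1 = 6/5, a_2 = 0, so
  g(x) = 6*x/5.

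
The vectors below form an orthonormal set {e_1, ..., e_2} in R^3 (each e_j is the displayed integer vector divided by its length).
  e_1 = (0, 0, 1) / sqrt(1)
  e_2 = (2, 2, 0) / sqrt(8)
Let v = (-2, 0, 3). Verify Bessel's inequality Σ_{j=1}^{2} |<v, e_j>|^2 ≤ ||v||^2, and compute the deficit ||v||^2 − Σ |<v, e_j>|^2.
Σ |<v, e_j>|^2 = 11; ||v||^2 = 13; deficit = 2

Write each e_j = u_j / sqrt(<u_j, u_j>) where u_j is the displayed integer vector. Then <v, e_j> = <v, u_j> / sqrt(<u_j, u_j>), so |<v, e_j>|^2 = <v, u_j>^2 / <u_j, u_j>.
Coefficients: <v, e_1> = 3/sqrt(1), <v, e_2> = -4/sqrt(8).
Square and sum: Σ |<v, e_j>|^2 = 11.
Compute ||v||^2 = v·v = 13.
Deficit = 13 − 11 = 2 ≥ 0, confirming Bessel's inequality. (The deficit equals ||v − Σ <v,e_j> e_j||^2, the squared distance from v to span{e_j}.)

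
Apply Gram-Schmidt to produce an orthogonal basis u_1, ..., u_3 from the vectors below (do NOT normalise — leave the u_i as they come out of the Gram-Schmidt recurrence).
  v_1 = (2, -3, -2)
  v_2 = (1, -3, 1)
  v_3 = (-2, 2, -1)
Orthogonal basis:
  u_1 = (2, -3, -2)
  u_2 = (-1/17, -24/17, 35/17)
  u_3 = (-117/106, -26/53, -39/106)

Apply the Gram-Schmidt recurrence
  u_1 = v_1
  u_i = v_i − Σ_{j<i} ((v_i · u_j) / (u_j · u_j)) · u_j.

Step by step this gives:
  u_1 = (2, -3, -2)
  u_2 = (-1/17, -24/17, 35/17)
  u_3 = (-117/106, -26/53, -39/106)

Orthogonality check:
  u_2 · u_1 = 0 (should be 0)
  u_3 · u_1 = 0 (should be 0)
  u_3 · u_2 = 0 (should be 0)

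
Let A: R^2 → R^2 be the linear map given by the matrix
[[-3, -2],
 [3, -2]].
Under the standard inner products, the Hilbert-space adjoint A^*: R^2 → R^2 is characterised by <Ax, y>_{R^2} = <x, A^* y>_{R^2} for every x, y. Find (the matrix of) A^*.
A^* = A^T =
[[-3, 3],
 [-2, -2]]

For real matrices with standard dot products, the defining identity <Ax, y> = <x, A^* y> gives (Ax)^T y = x^T (A^*) y, i.e. x^T A^T y = x^T (A^*) y. Since this holds for all x, y, we must have A^* = A^T. Therefore
A^* =
[[-3, 3],
 [-2, -2]].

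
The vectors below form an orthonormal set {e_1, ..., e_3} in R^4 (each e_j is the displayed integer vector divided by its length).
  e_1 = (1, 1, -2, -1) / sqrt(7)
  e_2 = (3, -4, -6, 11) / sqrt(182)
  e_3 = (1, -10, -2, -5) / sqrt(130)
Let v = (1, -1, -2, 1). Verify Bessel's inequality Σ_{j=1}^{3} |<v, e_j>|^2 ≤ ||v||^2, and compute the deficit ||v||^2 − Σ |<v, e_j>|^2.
Σ |<v, e_j>|^2 = 7; ||v||^2 = 7; deficit = 0

Write each e_j = u_j / sqrt(<u_j, u_j>) where u_j is the displayed integer vector. Then <v, e_j> = <v, u_j> / sqrt(<u_j, u_j>), so |<v, e_j>|^2 = <v, u_j>^2 / <u_j, u_j>.
Coefficients: <v, e_1> = 3/sqrt(7), <v, e_2> = 30/sqrt(182), <v, e_3> = 10/sqrt(130).
Square and sum: Σ |<v, e_j>|^2 = 7.
Compute ||v||^2 = v·v = 7.
Deficit = 7 − 7 = 0 ≥ 0, confirming Bessel's inequality. (The deficit equals ||v − Σ <v,e_j> e_j||^2, the squared distance from v to span{e_j}.)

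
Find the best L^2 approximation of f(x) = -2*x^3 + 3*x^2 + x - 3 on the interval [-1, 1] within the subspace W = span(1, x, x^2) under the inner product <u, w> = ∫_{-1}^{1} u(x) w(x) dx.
g(x) = 3*x^2 - x/5 - 3

The best approximation g ∈ W is the orthogonal projection of f onto W. Writing g = a_0 + a_1 x + a_2 x^2, the coefficients solve the normal equations G · a = b where
  G_{ij} = <φ_i, φ_j> and b_i = <f, φ_i>, with φ_0 = 1, φ_1 = x, φ_2 = x^2.
G =
  [2, 0, 2/3]
  [0, 2/3, 0]
  [2/3, 0, 2/5],
b = (-4, -2/15, -4/5).
Solving gives a_0 = -3, a_1 = -1/5, a_2 = 3, so
  g(x) = 3*x^2 - x/5 - 3.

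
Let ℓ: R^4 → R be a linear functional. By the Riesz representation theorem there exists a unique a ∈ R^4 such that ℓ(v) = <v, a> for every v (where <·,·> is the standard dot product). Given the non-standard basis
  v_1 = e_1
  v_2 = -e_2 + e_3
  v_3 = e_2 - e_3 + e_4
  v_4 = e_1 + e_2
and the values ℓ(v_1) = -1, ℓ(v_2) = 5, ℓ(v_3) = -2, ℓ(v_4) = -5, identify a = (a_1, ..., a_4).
a = (-1, -4, 1, 3)

Write a = (a_1, ..., a_4) in the standard basis. For each basis vector v_i, ℓ(v_i) = <v_i, a> is a linear equation in the a_j's. Collect the n equations into a matrix system V a = ℓ, where row i of V is v_i (expressed in the standard basis). Since V is invertible (lower-triangular with 1s on the diagonal, up to permutation), solve by back-substitution:
  V =
[[1, 0, 0, 0],
 [0, -1, 1, 0],
 [0, 1, -1, 1],
 [1, 1, 0, 0]]
  V a = (-1, 5, -2, -5)
Solving gives a = (-1, -4, 1, 3).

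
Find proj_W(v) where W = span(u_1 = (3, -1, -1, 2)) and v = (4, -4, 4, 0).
proj_W(v) = (12/5, -4/5, -4/5, 8/5)

Set up U = [u_1 | ... | u_1] ∈ R^(4×1). The projector onto W = col(U) is P = U (U^T U)^(-1) U^T.
Compute U^T U =
  [15],
and U^T v = (12).
Solve U^T U · c = U^T v for the coefficients: c = (4/5). The projection is proj_W(v) = U c.
Check: (v - proj_W(v)) · u_1 = 0  (should be 0).
Result: proj_W(v) = (12/5, -4/5, -4/5, 8/5).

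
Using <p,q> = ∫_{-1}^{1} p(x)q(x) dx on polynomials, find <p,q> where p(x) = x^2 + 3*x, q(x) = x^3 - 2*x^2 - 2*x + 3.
<p,q> = -8/5

Expand the product: p(x)·q(x) = x^5 + x^4 - 8*x^3 - 3*x^2 + 9*x.
∫_{-1}^{1} of each monomial x^k gives [2/(k+1) if k even, 0 if k odd]. Integrating term-by-term (or equivalently evaluating the antiderivative F(x) = x^6/6 + x^5/5 - 2*x^4 - x^3 + 9*x^2/2 at the endpoints):
  F(1) − F(−1) = 28/15 − (52/15) = -8/5.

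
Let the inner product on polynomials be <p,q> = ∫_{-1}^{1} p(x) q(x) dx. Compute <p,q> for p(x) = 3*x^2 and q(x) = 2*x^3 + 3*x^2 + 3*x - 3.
<p,q> = -12/5

Expand the product: p(x)·q(x) = 6*x^5 + 9*x^4 + 9*x^3 - 9*x^2.
∫_{-1}^{1} of each monomial x^k gives [2/(k+1) if k even, 0 if k odd]. Integrating term-by-term (or equivalently evaluating the antiderivative F(x) = x^6 + 9*x^5/5 + 9*x^4/4 - 3*x^3 at the endpoints):
  F(1) − F(−1) = 41/20 − (89/20) = -12/5.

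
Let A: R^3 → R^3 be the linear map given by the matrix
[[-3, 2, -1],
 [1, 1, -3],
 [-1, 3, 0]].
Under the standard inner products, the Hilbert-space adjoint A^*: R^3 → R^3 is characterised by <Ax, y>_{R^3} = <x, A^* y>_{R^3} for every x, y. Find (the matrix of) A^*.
A^* = A^T =
[[-3, 1, -1],
 [2, 1, 3],
 [-1, -3, 0]]

For real matrices with standard dot products, the defining identity <Ax, y> = <x, A^* y> gives (Ax)^T y = x^T (A^*) y, i.e. x^T A^T y = x^T (A^*) y. Since this holds for all x, y, we must have A^* = A^T. Therefore
A^* =
[[-3, 1, -1],
 [2, 1, 3],
 [-1, -3, 0]].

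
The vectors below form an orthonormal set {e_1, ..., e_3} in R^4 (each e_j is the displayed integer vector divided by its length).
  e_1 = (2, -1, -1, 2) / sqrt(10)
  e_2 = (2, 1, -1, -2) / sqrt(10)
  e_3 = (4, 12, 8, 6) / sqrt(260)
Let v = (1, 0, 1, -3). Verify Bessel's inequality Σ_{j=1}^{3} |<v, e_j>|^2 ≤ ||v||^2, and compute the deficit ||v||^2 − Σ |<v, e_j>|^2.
Σ |<v, e_j>|^2 = 98/13; ||v||^2 = 11; deficit = 45/13

Write each e_j = u_j / sqrt(<u_j, u_j>) where u_j is the displayed integer vector. Then <v, e_j> = <v, u_j> / sqrt(<u_j, u_j>), so |<v, e_j>|^2 = <v, u_j>^2 / <u_j, u_j>.
Coefficients: <v, e_1> = -5/sqrt(10), <v, e_2> = 7/sqrt(10), <v, e_3> = -6/sqrt(260).
Square and sum: Σ |<v, e_j>|^2 = 98/13.
Compute ||v||^2 = v·v = 11.
Deficit = 11 − 98/13 = 45/13 ≥ 0, confirming Bessel's inequality. (The deficit equals ||v − Σ <v,e_j> e_j||^2, the squared distance from v to span{e_j}.)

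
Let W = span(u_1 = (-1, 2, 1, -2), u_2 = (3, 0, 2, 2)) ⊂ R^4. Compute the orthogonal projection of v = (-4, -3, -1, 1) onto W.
proj_W(v) = (-2, -2, -3, 0)

Set up U = [u_1 | ... | u_2] ∈ R^(4×2). The projector onto W = col(U) is P = U (U^T U)^(-1) U^T.
Compute U^T U =
  [10, -5]
  [-5, 17],
and U^T v = (-5, -12).
Solve U^T U · c = U^T v for the coefficients: c = (-1, -1). The projection is proj_W(v) = U c.
Check: (v - proj_W(v)) · u_1 = 0  (should be 0).
Check: (v - proj_W(v)) · u_2 = 0  (should be 0).
Result: proj_W(v) = (-2, -2, -3, 0).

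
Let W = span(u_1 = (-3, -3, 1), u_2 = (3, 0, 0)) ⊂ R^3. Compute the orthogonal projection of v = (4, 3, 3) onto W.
proj_W(v) = (4, 9/5, -3/5)

Set up U = [u_1 | ... | u_2] ∈ R^(3×2). The projector onto W = col(U) is P = U (U^T U)^(-1) U^T.
Compute U^T U =
  [19, -9]
  [-9, 9],
and U^T v = (-18, 12).
Solve U^T U · c = U^T v for the coefficients: c = (-3/5, 11/15). The projection is proj_W(v) = U c.
Check: (v - proj_W(v)) · u_1 = 0  (should be 0).
Check: (v - proj_W(v)) · u_2 = 0  (should be 0).
Result: proj_W(v) = (4, 9/5, -3/5).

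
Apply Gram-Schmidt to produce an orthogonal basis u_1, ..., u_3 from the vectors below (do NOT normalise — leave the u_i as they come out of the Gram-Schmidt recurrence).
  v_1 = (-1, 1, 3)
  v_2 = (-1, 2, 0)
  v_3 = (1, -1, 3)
Orthogonal basis:
  u_1 = (-1, 1, 3)
  u_2 = (-8/11, 19/11, -9/11)
  u_3 = (18/23, 9/23, 3/23)

Apply the Gram-Schmidt recurrence
  u_1 = v_1
  u_i = v_i − Σ_{j<i} ((v_i · u_j) / (u_j · u_j)) · u_j.

Step by step this gives:
  u_1 = (-1, 1, 3)
  u_2 = (-8/11, 19/11, -9/11)
  u_3 = (18/23, 9/23, 3/23)

Orthogonality check:
  u_2 · u_1 = 0 (should be 0)
  u_3 · u_1 = 0 (should be 0)
  u_3 · u_2 = 0 (should be 0)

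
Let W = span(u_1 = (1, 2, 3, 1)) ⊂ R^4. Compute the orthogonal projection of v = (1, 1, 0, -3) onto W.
proj_W(v) = (0, 0, 0, 0)

Set up U = [u_1 | ... | u_1] ∈ R^(4×1). The projector onto W = col(U) is P = U (U^T U)^(-1) U^T.
Compute U^T U =
  [15],
and U^T v = (0).
Solve U^T U · c = U^T v for the coefficients: c = (0). The projection is proj_W(v) = U c.
Check: (v - proj_W(v)) · u_1 = 0  (should be 0).
Result: proj_W(v) = (0, 0, 0, 0).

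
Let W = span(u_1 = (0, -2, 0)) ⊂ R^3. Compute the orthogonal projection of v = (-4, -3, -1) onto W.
proj_W(v) = (0, -3, 0)

Set up U = [u_1 | ... | u_1] ∈ R^(3×1). The projector onto W = col(U) is P = U (U^T U)^(-1) U^T.
Compute U^T U =
  [4],
and U^T v = (6).
Solve U^T U · c = U^T v for the coefficients: c = (3/2). The projection is proj_W(v) = U c.
Check: (v - proj_W(v)) · u_1 = 0  (should be 0).
Result: proj_W(v) = (0, -3, 0).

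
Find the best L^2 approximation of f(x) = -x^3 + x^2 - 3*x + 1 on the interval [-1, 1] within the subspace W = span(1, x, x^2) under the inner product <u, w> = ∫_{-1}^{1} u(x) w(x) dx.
g(x) = x^2 - 18*x/5 + 1

The best approximation g ∈ W is the orthogonal projection of f onto W. Writing g = a_0 + a_1 x + a_2 x^2, the coefficients solve the normal equations G · a = b where
  G_{ij} = <φ_i, φ_j> and b_i = <f, φ_i>, with φ_0 = 1, φ_1 = x, φ_2 = x^2.
G =
  [2, 0, 2/3]
  [0, 2/3, 0]
  [2/3, 0, 2/5],
b = (8/3, -12/5, 16/15).
Solving gives a_0 = 1, a_1 = -18/5, a_2 = 1, so
  g(x) = x^2 - 18*x/5 + 1.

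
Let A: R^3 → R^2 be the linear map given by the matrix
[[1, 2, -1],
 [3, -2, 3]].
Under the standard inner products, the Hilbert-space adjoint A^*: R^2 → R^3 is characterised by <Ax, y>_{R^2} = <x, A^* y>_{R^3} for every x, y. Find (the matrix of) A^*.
A^* = A^T =
[[1, 3],
 [2, -2],
 [-1, 3]]

For real matrices with standard dot products, the defining identity <Ax, y> = <x, A^* y> gives (Ax)^T y = x^T (A^*) y, i.e. x^T A^T y = x^T (A^*) y. Since this holds for all x, y, we must have A^* = A^T. Therefore
A^* =
[[1, 3],
 [2, -2],
 [-1, 3]].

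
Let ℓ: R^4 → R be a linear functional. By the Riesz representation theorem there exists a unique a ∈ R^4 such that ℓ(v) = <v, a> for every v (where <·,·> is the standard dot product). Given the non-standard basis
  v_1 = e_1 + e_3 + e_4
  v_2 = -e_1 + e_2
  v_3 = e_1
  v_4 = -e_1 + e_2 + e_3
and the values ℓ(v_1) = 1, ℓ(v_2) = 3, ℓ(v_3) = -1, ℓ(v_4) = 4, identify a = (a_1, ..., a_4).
a = (-1, 2, 1, 1)

Write a = (a_1, ..., a_4) in the standard basis. For each basis vector v_i, ℓ(v_i) = <v_i, a> is a linear equation in the a_j's. Collect the n equations into a matrix system V a = ℓ, where row i of V is v_i (expressed in the standard basis). Since V is invertible (lower-triangular with 1s on the diagonal, up to permutation), solve by back-substitution:
  V =
[[1, 0, 1, 1],
 [-1, 1, 0, 0],
 [1, 0, 0, 0],
 [-1, 1, 1, 0]]
  V a = (1, 3, -1, 4)
Solving gives a = (-1, 2, 1, 1).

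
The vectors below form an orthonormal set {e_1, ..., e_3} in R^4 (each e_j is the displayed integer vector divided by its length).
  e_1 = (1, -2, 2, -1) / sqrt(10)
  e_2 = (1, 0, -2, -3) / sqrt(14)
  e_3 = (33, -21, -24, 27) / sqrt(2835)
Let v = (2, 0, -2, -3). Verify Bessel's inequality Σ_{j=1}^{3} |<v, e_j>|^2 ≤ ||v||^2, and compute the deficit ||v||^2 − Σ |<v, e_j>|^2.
Σ |<v, e_j>|^2 = 149/9; ||v||^2 = 17; deficit = 4/9

Write each e_j = u_j / sqrt(<u_j, u_j>) where u_j is the displayed integer vector. Then <v, e_j> = <v, u_j> / sqrt(<u_j, u_j>), so |<v, e_j>|^2 = <v, u_j>^2 / <u_j, u_j>.
Coefficients: <v, e_1> = 1/sqrt(10), <v, e_2> = 15/sqrt(14), <v, e_3> = 33/sqrt(2835).
Square and sum: Σ |<v, e_j>|^2 = 149/9.
Compute ||v||^2 = v·v = 17.
Deficit = 17 − 149/9 = 4/9 ≥ 0, confirming Bessel's inequality. (The deficit equals ||v − Σ <v,e_j> e_j||^2, the squared distance from v to span{e_j}.)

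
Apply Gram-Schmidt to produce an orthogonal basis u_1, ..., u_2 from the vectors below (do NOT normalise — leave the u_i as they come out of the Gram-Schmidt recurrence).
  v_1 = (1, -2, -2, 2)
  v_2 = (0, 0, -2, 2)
Orthogonal basis:
  u_1 = (1, -2, -2, 2)
  u_2 = (-8/13, 16/13, -10/13, 10/13)

Apply the Gram-Schmidt recurrence
  u_1 = v_1
  u_i = v_i − Σ_{j<i} ((v_i · u_j) / (u_j · u_j)) · u_j.

Step by step this gives:
  u_1 = (1, -2, -2, 2)
  u_2 = (-8/13, 16/13, -10/13, 10/13)

Orthogonality check:
  u_2 · u_1 = 0 (should be 0)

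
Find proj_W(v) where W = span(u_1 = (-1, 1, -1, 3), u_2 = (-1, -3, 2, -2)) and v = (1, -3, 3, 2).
proj_W(v) = (-48/29, -62/29, 69/58, 13/58)

Set up U = [u_1 | ... | u_2] ∈ R^(4×2). The projector onto W = col(U) is P = U (U^T U)^(-1) U^T.
Compute U^T U =
  [12, -10]
  [-10, 18],
and U^T v = (-1, 10).
Solve U^T U · c = U^T v for the coefficients: c = (41/58, 55/58). The projection is proj_W(v) = U c.
Check: (v - proj_W(v)) · u_1 = 0  (should be 0).
Check: (v - proj_W(v)) · u_2 = 0  (should be 0).
Result: proj_W(v) = (-48/29, -62/29, 69/58, 13/58).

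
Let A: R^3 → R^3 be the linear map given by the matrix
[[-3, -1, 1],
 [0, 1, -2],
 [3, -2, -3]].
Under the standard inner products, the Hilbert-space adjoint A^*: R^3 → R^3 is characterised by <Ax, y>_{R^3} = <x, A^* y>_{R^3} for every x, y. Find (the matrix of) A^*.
A^* = A^T =
[[-3, 0, 3],
 [-1, 1, -2],
 [1, -2, -3]]

For real matrices with standard dot products, the defining identity <Ax, y> = <x, A^* y> gives (Ax)^T y = x^T (A^*) y, i.e. x^T A^T y = x^T (A^*) y. Since this holds for all x, y, we must have A^* = A^T. Therefore
A^* =
[[-3, 0, 3],
 [-1, 1, -2],
 [1, -2, -3]].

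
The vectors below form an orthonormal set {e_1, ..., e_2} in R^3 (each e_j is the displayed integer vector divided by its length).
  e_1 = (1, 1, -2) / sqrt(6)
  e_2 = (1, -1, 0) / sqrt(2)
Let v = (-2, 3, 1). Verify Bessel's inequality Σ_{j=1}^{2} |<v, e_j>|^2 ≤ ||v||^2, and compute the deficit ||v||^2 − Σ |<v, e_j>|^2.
Σ |<v, e_j>|^2 = 38/3; ||v||^2 = 14; deficit = 4/3

Write each e_j = u_j / sqrt(<u_j, u_j>) where u_j is the displayed integer vector. Then <v, e_j> = <v, u_j> / sqrt(<u_j, u_j>), so |<v, e_j>|^2 = <v, u_j>^2 / <u_j, u_j>.
Coefficients: <v, e_1> = -1/sqrt(6), <v, e_2> = -5/sqrt(2).
Square and sum: Σ |<v, e_j>|^2 = 38/3.
Compute ||v||^2 = v·v = 14.
Deficit = 14 − 38/3 = 4/3 ≥ 0, confirming Bessel's inequality. (The deficit equals ||v − Σ <v,e_j> e_j||^2, the squared distance from v to span{e_j}.)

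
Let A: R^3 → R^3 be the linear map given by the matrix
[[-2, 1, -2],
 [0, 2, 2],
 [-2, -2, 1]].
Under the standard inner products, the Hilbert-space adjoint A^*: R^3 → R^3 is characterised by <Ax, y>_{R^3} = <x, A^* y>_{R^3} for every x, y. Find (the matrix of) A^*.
A^* = A^T =
[[-2, 0, -2],
 [1, 2, -2],
 [-2, 2, 1]]

For real matrices with standard dot products, the defining identity <Ax, y> = <x, A^* y> gives (Ax)^T y = x^T (A^*) y, i.e. x^T A^T y = x^T (A^*) y. Since this holds for all x, y, we must have A^* = A^T. Therefore
A^* =
[[-2, 0, -2],
 [1, 2, -2],
 [-2, 2, 1]].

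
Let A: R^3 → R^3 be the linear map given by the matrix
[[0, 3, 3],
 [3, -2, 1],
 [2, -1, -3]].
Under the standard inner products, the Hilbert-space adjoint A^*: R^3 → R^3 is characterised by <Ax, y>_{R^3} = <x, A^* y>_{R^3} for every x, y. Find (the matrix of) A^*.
A^* = A^T =
[[0, 3, 2],
 [3, -2, -1],
 [3, 1, -3]]

For real matrices with standard dot products, the defining identity <Ax, y> = <x, A^* y> gives (Ax)^T y = x^T (A^*) y, i.e. x^T A^T y = x^T (A^*) y. Since this holds for all x, y, we must have A^* = A^T. Therefore
A^* =
[[0, 3, 2],
 [3, -2, -1],
 [3, 1, -3]].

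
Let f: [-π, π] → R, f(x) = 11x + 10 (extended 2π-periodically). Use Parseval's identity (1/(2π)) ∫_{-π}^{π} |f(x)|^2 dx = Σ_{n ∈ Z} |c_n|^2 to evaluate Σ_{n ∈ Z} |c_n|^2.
Σ |c_n|^2 = 121π^2/3 + 100

Expand and integrate term by term over [-π, π]:
  ∫ (11x)^2 dx = 121·(2π^3/3); ∫ 2·11·(10)·x dx = 0 (odd integrand); ∫ 10^2 dx = 100·2π.
So (1/(2π)) ∫_{-π}^{π} (11x + 10)^2 dx = 121π^2/3 + 100 = 121π^2/3 + 100.
Parseval ⇒ Σ |c_n|^2 = 121π^2/3 + 100.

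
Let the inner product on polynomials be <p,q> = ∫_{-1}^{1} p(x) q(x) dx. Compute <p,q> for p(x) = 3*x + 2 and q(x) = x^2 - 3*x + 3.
<p,q> = 22/3

Expand the product: p(x)·q(x) = 3*x^3 - 7*x^2 + 3*x + 6.
∫_{-1}^{1} of each monomial x^k gives [2/(k+1) if k even, 0 if k odd]. Integrating term-by-term (or equivalently evaluating the antiderivative F(x) = 3*x^4/4 - 7*x^3/3 + 3*x^2/2 + 6*x at the endpoints):
  F(1) − F(−1) = 71/12 − (-17/12) = 22/3.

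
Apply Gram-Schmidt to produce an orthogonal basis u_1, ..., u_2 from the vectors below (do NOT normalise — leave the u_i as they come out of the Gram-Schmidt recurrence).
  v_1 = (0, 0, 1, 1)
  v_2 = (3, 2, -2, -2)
Orthogonal basis:
  u_1 = (0, 0, 1, 1)
  u_2 = (3, 2, 0, 0)

Apply the Gram-Schmidt recurrence
  u_1 = v_1
  u_i = v_i − Σ_{j<i} ((v_i · u_j) / (u_j · u_j)) · u_j.

Step by step this gives:
  u_1 = (0, 0, 1, 1)
  u_2 = (3, 2, 0, 0)

Orthogonality check:
  u_2 · u_1 = 0 (should be 0)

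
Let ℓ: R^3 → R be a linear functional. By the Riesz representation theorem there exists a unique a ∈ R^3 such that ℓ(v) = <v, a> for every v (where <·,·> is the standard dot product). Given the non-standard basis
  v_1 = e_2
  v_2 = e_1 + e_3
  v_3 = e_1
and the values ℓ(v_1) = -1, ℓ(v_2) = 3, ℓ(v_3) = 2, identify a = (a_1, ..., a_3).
a = (2, -1, 1)

Write a = (a_1, ..., a_3) in the standard basis. For each basis vector v_i, ℓ(v_i) = <v_i, a> is a linear equation in the a_j's. Collect the n equations into a matrix system V a = ℓ, where row i of V is v_i (expressed in the standard basis). Since V is invertible (lower-triangular with 1s on the diagonal, up to permutation), solve by back-substitution:
  V =
[[0, 1, 0],
 [1, 0, 1],
 [1, 0, 0]]
  V a = (-1, 3, 2)
Solving gives a = (2, -1, 1).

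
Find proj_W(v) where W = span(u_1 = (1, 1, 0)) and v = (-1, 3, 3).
proj_W(v) = (1, 1, 0)

Set up U = [u_1 | ... | u_1] ∈ R^(3×1). The projector onto W = col(U) is P = U (U^T U)^(-1) U^T.
Compute U^T U =
  [2],
and U^T v = (2).
Solve U^T U · c = U^T v for the coefficients: c = (1). The projection is proj_W(v) = U c.
Check: (v - proj_W(v)) · u_1 = 0  (should be 0).
Result: proj_W(v) = (1, 1, 0).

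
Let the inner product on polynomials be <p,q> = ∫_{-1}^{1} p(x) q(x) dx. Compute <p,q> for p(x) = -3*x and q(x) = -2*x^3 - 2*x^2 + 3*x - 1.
<p,q> = -18/5

Expand the product: p(x)·q(x) = 6*x^4 + 6*x^3 - 9*x^2 + 3*x.
∫_{-1}^{1} of each monomial x^k gives [2/(k+1) if k even, 0 if k odd]. Integrating term-by-term (or equivalently evaluating the antiderivative F(x) = 6*x^5/5 + 3*x^4/2 - 3*x^3 + 3*x^2/2 at the endpoints):
  F(1) − F(−1) = 6/5 − (24/5) = -18/5.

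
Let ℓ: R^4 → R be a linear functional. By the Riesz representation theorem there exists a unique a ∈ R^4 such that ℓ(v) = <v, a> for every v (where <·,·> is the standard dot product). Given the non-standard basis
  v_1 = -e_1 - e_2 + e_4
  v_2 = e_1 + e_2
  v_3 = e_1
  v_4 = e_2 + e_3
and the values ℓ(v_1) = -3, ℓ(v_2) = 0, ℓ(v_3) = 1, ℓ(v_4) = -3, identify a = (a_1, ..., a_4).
a = (1, -1, -2, -3)

Write a = (a_1, ..., a_4) in the standard basis. For each basis vector v_i, ℓ(v_i) = <v_i, a> is a linear equation in the a_j's. Collect the n equations into a matrix system V a = ℓ, where row i of V is v_i (expressed in the standard basis). Since V is invertible (lower-triangular with 1s on the diagonal, up to permutation), solve by back-substitution:
  V =
[[-1, -1, 0, 1],
 [1, 1, 0, 0],
 [1, 0, 0, 0],
 [0, 1, 1, 0]]
  V a = (-3, 0, 1, -3)
Solving gives a = (1, -1, -2, -3).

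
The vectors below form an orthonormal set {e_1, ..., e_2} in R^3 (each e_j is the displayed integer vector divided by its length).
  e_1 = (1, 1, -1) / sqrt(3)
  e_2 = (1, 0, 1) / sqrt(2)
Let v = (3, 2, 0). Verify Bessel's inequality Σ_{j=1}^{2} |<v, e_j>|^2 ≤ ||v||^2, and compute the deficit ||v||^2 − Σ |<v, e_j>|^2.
Σ |<v, e_j>|^2 = 77/6; ||v||^2 = 13; deficit = 1/6

Write each e_j = u_j / sqrt(<u_j, u_j>) where u_j is the displayed integer vector. Then <v, e_j> = <v, u_j> / sqrt(<u_j, u_j>), so |<v, e_j>|^2 = <v, u_j>^2 / <u_j, u_j>.
Coefficients: <v, e_1> = 5/sqrt(3), <v, e_2> = 3/sqrt(2).
Square and sum: Σ |<v, e_j>|^2 = 77/6.
Compute ||v||^2 = v·v = 13.
Deficit = 13 − 77/6 = 1/6 ≥ 0, confirming Bessel's inequality. (The deficit equals ||v − Σ <v,e_j> e_j||^2, the squared distance from v to span{e_j}.)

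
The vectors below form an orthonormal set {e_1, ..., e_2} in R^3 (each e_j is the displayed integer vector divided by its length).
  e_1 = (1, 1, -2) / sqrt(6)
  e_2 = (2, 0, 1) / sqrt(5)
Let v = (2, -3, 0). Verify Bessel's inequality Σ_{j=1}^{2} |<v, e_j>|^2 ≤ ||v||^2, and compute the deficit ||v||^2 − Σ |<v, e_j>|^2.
Σ |<v, e_j>|^2 = 101/30; ||v||^2 = 13; deficit = 289/30

Write each e_j = u_j / sqrt(<u_j, u_j>) where u_j is the displayed integer vector. Then <v, e_j> = <v, u_j> / sqrt(<u_j, u_j>), so |<v, e_j>|^2 = <v, u_j>^2 / <u_j, u_j>.
Coefficients: <v, e_1> = -1/sqrt(6), <v, e_2> = 4/sqrt(5).
Square and sum: Σ |<v, e_j>|^2 = 101/30.
Compute ||v||^2 = v·v = 13.
Deficit = 13 − 101/30 = 289/30 ≥ 0, confirming Bessel's inequality. (The deficit equals ||v − Σ <v,e_j> e_j||^2, the squared distance from v to span{e_j}.)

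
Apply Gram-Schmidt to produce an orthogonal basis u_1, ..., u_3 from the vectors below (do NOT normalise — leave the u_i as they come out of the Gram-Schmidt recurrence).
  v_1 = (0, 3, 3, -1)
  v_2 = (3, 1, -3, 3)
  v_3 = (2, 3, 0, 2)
Orthogonal basis:
  u_1 = (0, 3, 3, -1)
  u_2 = (3, 46/19, -30/19, 48/19)
  u_3 = (-142/451, 12/451, 51/451, 189/451)

Apply the Gram-Schmidt recurrence
  u_1 = v_1
  u_i = v_i − Σ_{j<i} ((v_i · u_j) / (u_j · u_j)) · u_j.

Step by step this gives:
  u_1 = (0, 3, 3, -1)
  u_2 = (3, 46/19, -30/19, 48/19)
  u_3 = (-142/451, 12/451, 51/451, 189/451)

Orthogonality check:
  u_2 · u_1 = 0 (should be 0)
  u_3 · u_1 = 0 (should be 0)
  u_3 · u_2 = 0 (should be 0)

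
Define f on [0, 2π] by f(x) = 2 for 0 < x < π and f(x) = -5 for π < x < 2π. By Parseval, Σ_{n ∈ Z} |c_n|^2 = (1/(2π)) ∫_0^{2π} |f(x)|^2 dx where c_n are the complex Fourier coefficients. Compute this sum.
Σ |c_n|^2 = 29/2

Parseval equates the L^2 energy of f (normalised by 1/(2π)) with the ℓ^2 sum of its Fourier coefficients: (1/(2π)) ∫_0^{2π} |f|^2 = Σ |c_n|^2.
Compute the left side: (1/(2π)) [∫_0^π 2^2 dx + ∫_π^{2π} (-5)^2 dx] = (1/(2π)) · (4π + 25π) = (4 + 25)/2 = 29/2.
So Σ_{n ∈ Z} |c_n|^2 = 29/2.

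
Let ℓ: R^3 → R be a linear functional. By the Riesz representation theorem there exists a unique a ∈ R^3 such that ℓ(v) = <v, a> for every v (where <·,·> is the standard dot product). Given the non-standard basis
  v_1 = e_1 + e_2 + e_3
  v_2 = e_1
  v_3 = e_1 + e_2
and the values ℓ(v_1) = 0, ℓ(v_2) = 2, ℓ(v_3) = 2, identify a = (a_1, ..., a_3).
a = (2, 0, -2)

Write a = (a_1, ..., a_3) in the standard basis. For each basis vector v_i, ℓ(v_i) = <v_i, a> is a linear equation in the a_j's. Collect the n equations into a matrix system V a = ℓ, where row i of V is v_i (expressed in the standard basis). Since V is invertible (lower-triangular with 1s on the diagonal, up to permutation), solve by back-substitution:
  V =
[[1, 1, 1],
 [1, 0, 0],
 [1, 1, 0]]
  V a = (0, 2, 2)
Solving gives a = (2, 0, -2).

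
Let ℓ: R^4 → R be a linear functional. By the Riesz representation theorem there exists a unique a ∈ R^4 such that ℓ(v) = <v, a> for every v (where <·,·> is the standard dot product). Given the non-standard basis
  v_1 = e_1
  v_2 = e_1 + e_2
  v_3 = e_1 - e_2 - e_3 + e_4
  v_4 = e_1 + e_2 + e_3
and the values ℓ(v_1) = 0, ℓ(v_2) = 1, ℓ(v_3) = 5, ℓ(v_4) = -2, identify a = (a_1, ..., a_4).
a = (0, 1, -3, 3)

Write a = (a_1, ..., a_4) in the standard basis. For each basis vector v_i, ℓ(v_i) = <v_i, a> is a linear equation in the a_j's. Collect the n equations into a matrix system V a = ℓ, where row i of V is v_i (expressed in the standard basis). Since V is invertible (lower-triangular with 1s on the diagonal, up to permutation), solve by back-substitution:
  V =
[[1, 0, 0, 0],
 [1, 1, 0, 0],
 [1, -1, -1, 1],
 [1, 1, 1, 0]]
  V a = (0, 1, 5, -2)
Solving gives a = (0, 1, -3, 3).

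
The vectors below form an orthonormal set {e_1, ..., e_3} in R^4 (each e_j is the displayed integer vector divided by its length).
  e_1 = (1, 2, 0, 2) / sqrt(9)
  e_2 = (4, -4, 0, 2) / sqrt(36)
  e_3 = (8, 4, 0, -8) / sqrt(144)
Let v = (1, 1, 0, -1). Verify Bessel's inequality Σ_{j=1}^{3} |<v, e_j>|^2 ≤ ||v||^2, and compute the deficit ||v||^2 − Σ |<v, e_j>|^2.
Σ |<v, e_j>|^2 = 3; ||v||^2 = 3; deficit = 0

Write each e_j = u_j / sqrt(<u_j, u_j>) where u_j is the displayed integer vector. Then <v, e_j> = <v, u_j> / sqrt(<u_j, u_j>), so |<v, e_j>|^2 = <v, u_j>^2 / <u_j, u_j>.
Coefficients: <v, e_1> = 1/sqrt(9), <v, e_2> = -2/sqrt(36), <v, e_3> = 20/sqrt(144).
Square and sum: Σ |<v, e_j>|^2 = 3.
Compute ||v||^2 = v·v = 3.
Deficit = 3 − 3 = 0 ≥ 0, confirming Bessel's inequality. (The deficit equals ||v − Σ <v,e_j> e_j||^2, the squared distance from v to span{e_j}.)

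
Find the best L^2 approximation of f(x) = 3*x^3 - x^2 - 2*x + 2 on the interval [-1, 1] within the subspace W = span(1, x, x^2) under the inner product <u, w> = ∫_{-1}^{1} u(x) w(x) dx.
g(x) = -x^2 - x/5 + 2

The best approximation g ∈ W is the orthogonal projection of f onto W. Writing g = a_0 + a_1 x + a_2 x^2, the coefficients solve the normal equations G · a = b where
  G_{ij} = <φ_i, φ_j> and b_i = <f, φ_i>, with φ_0 = 1, φ_1 = x, φ_2 = x^2.
G =
  [2, 0, 2/3]
  [0, 2/3, 0]
  [2/3, 0, 2/5],
b = (10/3, -2/15, 14/15).
Solving gives a_0 = 2, a_1 = -1/5, a_2 = -1, so
  g(x) = -x^2 - x/5 + 2.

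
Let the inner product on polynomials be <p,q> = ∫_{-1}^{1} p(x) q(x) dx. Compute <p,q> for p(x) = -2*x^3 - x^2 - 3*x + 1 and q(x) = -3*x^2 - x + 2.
<p,q> = 14/3

Expand the product: p(x)·q(x) = 6*x^5 + 5*x^4 + 6*x^3 - 2*x^2 - 7*x + 2.
∫_{-1}^{1} of each monomial x^k gives [2/(k+1) if k even, 0 if k odd]. Integrating term-by-term (or equivalently evaluating the antiderivative F(x) = x^6 + x^5 + 3*x^4/2 - 2*x^3/3 - 7*x^2/2 + 2*x at the endpoints):
  F(1) − F(−1) = 4/3 − (-10/3) = 14/3.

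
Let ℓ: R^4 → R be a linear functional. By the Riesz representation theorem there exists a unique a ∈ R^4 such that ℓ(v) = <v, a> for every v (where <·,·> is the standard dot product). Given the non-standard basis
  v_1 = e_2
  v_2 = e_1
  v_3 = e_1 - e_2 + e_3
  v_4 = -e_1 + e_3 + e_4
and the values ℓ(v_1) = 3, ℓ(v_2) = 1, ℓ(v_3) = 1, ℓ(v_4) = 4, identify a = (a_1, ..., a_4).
a = (1, 3, 3, 2)

Write a = (a_1, ..., a_4) in the standard basis. For each basis vector v_i, ℓ(v_i) = <v_i, a> is a linear equation in the a_j's. Collect the n equations into a matrix system V a = ℓ, where row i of V is v_i (expressed in the standard basis). Since V is invertible (lower-triangular with 1s on the diagonal, up to permutation), solve by back-substitution:
  V =
[[0, 1, 0, 0],
 [1, 0, 0, 0],
 [1, -1, 1, 0],
 [-1, 0, 1, 1]]
  V a = (3, 1, 1, 4)
Solving gives a = (1, 3, 3, 2).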